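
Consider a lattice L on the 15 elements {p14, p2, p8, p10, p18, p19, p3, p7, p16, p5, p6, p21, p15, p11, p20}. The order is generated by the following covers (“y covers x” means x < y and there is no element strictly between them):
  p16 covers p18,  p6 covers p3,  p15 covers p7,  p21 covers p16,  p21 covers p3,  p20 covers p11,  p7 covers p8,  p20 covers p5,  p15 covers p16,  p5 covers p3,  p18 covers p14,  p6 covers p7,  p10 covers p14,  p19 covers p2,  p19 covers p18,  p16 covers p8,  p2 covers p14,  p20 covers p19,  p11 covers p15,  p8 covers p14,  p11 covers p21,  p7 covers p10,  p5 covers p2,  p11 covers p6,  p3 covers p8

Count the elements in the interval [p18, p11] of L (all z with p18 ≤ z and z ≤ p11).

5

The interval [p18, p11] = {p11, p15, p16, p18, p21}, which has 5 elements.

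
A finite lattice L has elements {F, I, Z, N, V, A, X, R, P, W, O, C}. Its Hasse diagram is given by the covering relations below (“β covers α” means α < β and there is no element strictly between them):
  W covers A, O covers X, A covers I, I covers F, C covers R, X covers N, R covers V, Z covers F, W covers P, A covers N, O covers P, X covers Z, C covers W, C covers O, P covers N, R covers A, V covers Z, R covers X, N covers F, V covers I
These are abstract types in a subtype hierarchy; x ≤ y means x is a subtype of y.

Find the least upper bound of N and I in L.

A

Common upper bounds of {N, I}: A, C, R, W.
The least among these is A.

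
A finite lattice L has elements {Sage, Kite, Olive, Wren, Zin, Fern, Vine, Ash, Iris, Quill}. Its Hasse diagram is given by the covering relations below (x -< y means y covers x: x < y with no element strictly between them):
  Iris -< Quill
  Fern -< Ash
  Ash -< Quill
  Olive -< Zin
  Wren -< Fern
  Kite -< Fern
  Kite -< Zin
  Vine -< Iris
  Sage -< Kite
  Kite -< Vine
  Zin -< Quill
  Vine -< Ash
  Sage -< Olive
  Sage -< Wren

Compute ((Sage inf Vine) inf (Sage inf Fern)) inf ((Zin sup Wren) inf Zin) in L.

Sage ∧ Vine = Sage
Sage ∧ Fern = Sage
Sage ∧ Sage = Sage
Zin ∨ Wren = Quill
Quill ∧ Zin = Zin
Sage ∧ Zin = Sage

Sage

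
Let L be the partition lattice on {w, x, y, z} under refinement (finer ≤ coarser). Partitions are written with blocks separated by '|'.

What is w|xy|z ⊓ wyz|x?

The meet (common refinement) of w|xy|z and wyz|x intersects blocks pairwise, giving w|x|y|z.

w|x|y|z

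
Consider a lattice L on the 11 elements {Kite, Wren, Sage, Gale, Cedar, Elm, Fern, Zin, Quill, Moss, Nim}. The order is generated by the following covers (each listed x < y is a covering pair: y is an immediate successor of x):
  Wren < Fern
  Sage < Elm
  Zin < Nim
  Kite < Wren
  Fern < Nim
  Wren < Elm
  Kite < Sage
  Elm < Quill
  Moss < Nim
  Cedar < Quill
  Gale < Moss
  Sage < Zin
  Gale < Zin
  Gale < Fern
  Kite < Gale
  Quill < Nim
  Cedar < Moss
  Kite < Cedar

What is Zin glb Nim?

Common lower bounds of {Zin, Nim}: Gale, Kite, Sage, Zin.
The greatest among these is Zin.

Zin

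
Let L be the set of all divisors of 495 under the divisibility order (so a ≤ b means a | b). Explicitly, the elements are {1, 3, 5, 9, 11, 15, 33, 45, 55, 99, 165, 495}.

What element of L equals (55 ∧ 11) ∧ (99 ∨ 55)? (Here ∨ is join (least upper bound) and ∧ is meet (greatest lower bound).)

11

55 ∧ 11 = 11
99 ∨ 55 = 495
11 ∧ 495 = 11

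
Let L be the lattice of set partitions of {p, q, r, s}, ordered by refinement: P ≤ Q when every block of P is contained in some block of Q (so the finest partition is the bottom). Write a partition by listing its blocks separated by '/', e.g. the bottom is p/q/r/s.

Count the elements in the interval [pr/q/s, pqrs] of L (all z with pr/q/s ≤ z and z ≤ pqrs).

5

The interval [pr/q/s, pqrs] = {pqr/s, pqrs, pr/q/s, pr/qs, prs/q}, which has 5 elements.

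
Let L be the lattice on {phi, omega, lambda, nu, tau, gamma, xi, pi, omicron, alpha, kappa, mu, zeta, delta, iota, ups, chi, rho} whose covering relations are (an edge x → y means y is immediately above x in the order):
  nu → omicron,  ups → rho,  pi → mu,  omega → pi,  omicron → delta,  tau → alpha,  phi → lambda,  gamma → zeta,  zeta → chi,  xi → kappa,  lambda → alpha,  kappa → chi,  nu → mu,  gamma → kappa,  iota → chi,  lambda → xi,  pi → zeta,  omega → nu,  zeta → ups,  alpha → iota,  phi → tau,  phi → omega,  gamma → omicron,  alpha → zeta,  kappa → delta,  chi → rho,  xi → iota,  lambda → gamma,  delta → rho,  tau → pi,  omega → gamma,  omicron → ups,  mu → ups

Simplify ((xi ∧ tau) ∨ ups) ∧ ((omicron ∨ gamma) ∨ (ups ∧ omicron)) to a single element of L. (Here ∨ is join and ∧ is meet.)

omicron

xi ∧ tau = phi
phi ∨ ups = ups
omicron ∨ gamma = omicron
ups ∧ omicron = omicron
omicron ∨ omicron = omicron
ups ∧ omicron = omicron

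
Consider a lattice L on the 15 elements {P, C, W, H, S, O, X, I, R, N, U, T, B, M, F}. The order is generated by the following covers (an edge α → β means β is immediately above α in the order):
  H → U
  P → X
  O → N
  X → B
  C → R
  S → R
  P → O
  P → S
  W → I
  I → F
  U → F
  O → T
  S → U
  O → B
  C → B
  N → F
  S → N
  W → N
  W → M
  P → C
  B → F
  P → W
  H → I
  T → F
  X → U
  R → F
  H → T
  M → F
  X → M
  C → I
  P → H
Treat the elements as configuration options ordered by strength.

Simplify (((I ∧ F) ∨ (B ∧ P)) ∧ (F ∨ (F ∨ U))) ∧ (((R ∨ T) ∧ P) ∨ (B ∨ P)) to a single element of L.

I ∧ F = I
B ∧ P = P
I ∨ P = I
F ∨ U = F
F ∨ F = F
I ∧ F = I
R ∨ T = F
F ∧ P = P
B ∨ P = B
P ∨ B = B
I ∧ B = C

C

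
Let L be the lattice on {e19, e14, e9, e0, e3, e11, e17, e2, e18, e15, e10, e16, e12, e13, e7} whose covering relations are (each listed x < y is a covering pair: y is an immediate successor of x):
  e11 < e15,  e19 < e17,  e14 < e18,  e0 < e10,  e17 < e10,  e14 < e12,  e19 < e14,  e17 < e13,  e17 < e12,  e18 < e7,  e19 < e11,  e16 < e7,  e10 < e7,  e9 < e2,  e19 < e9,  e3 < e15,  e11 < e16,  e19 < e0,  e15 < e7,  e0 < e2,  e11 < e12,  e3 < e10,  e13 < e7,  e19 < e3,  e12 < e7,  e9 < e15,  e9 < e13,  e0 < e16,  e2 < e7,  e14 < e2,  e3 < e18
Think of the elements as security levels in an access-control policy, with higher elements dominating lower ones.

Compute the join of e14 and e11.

e12

Common upper bounds of {e14, e11}: e12, e7.
The least among these is e12.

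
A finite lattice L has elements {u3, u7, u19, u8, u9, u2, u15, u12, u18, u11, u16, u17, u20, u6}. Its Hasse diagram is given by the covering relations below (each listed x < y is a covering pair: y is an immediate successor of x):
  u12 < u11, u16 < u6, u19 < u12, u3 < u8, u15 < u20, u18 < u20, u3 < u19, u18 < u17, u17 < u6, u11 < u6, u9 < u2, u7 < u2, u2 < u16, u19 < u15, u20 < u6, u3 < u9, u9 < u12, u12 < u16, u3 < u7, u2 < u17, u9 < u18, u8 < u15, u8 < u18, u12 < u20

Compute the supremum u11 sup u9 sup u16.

Common upper bounds of {u11, u9, u16}: u6.
The least among these is u6.

u6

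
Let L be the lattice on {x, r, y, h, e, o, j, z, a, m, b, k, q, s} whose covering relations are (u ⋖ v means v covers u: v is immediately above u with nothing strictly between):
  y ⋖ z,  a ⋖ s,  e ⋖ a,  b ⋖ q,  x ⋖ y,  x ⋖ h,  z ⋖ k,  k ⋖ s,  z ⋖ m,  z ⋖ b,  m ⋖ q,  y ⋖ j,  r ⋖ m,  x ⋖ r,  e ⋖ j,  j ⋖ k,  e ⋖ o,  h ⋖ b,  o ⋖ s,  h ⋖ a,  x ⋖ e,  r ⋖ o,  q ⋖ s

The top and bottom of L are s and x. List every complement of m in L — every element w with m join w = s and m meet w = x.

a, e

Need w with m ∨ w = s and m ∧ w = x.
Checking each element gives: a, e.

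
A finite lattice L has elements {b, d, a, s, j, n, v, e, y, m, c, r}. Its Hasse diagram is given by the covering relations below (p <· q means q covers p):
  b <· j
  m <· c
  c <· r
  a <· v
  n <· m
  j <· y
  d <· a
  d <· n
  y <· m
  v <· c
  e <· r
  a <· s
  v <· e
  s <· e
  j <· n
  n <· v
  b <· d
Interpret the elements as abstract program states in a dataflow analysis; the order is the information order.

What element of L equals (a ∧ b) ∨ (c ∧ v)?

a ∧ b = b
c ∧ v = v
b ∨ v = v

v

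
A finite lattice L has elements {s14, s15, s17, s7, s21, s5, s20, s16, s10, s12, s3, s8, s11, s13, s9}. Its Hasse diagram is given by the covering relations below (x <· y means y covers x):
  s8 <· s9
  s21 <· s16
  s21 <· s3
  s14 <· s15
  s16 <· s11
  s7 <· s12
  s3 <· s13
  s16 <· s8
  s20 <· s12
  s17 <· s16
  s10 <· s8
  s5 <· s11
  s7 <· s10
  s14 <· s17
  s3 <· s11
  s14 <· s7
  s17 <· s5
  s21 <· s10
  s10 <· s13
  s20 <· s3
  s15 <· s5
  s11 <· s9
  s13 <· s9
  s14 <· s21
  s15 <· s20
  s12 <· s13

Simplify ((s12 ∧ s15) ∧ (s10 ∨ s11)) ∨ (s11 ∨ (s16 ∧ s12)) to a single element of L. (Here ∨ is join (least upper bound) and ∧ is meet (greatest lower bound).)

s12 ∧ s15 = s15
s10 ∨ s11 = s9
s15 ∧ s9 = s15
s16 ∧ s12 = s14
s11 ∨ s14 = s11
s15 ∨ s11 = s11

s11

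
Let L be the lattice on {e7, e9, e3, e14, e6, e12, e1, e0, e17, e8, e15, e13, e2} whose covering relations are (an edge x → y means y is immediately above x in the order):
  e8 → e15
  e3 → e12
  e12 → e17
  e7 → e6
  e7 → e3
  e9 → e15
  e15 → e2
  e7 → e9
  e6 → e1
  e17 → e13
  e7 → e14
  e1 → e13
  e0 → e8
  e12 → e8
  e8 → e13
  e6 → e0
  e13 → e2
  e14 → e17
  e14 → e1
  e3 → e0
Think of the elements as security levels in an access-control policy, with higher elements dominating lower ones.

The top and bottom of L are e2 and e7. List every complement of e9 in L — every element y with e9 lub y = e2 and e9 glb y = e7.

Need y with e9 ∨ y = e2 and e9 ∧ y = e7.
Checking each element gives: e1, e13, e14, e17.

e1, e13, e14, e17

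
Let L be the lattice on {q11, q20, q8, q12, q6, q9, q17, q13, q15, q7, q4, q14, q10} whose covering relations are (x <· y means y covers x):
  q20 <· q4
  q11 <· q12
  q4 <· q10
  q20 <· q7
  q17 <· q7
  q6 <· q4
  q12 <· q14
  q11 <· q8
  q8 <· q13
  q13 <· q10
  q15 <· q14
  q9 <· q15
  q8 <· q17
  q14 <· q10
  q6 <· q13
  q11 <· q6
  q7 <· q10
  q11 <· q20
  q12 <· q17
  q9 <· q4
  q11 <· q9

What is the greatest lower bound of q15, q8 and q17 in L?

q11

Common lower bounds of {q15, q8, q17}: q11.
The greatest among these is q11.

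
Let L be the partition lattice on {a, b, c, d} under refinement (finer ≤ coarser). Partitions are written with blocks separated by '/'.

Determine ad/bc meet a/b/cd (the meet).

a/b/c/d

The meet (common refinement) of ad/bc and a/b/cd intersects blocks pairwise, giving a/b/c/d.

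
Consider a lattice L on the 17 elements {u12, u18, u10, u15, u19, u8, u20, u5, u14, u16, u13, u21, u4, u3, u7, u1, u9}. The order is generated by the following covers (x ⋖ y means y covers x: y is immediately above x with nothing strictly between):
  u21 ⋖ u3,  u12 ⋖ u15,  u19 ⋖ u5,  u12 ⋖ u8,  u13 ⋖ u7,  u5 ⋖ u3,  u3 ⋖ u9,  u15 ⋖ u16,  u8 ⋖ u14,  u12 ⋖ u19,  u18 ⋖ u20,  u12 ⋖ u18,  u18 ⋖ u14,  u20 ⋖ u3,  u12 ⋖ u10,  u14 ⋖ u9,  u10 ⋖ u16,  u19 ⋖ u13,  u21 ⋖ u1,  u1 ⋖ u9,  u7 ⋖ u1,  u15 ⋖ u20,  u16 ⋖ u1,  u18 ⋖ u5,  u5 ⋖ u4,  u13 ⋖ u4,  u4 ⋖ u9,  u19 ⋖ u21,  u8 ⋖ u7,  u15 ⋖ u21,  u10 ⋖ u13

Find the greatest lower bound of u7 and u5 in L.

Common lower bounds of {u7, u5}: u12, u19.
The greatest among these is u19.

u19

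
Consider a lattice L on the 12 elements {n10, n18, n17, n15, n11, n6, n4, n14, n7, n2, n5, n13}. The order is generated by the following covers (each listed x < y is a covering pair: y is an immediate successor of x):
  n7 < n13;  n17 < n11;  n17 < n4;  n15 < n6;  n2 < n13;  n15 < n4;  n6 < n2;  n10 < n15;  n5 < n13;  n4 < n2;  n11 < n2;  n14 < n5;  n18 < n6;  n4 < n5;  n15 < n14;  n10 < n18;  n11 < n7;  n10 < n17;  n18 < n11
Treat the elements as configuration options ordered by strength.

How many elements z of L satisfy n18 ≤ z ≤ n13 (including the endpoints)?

The interval [n18, n13] = {n11, n13, n18, n2, n6, n7}, which has 6 elements.

6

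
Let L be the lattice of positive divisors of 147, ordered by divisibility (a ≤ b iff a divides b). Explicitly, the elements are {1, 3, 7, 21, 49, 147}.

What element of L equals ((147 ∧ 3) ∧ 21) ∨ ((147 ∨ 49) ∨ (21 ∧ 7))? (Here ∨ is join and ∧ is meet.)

147 ∧ 3 = 3
3 ∧ 21 = 3
147 ∨ 49 = 147
21 ∧ 7 = 7
147 ∨ 7 = 147
3 ∨ 147 = 147

147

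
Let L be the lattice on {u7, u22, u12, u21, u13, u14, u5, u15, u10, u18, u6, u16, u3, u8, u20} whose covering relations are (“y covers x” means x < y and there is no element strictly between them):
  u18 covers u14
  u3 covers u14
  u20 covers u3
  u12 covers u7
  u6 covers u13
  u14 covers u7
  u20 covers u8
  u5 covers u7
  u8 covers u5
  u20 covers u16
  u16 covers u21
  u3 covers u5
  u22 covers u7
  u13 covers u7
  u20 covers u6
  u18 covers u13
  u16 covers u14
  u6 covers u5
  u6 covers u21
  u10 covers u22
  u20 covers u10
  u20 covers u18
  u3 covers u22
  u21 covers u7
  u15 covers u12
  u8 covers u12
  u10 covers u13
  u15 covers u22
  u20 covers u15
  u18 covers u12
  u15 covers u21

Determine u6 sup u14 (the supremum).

Common upper bounds of {u6, u14}: u20.
The least among these is u20.

u20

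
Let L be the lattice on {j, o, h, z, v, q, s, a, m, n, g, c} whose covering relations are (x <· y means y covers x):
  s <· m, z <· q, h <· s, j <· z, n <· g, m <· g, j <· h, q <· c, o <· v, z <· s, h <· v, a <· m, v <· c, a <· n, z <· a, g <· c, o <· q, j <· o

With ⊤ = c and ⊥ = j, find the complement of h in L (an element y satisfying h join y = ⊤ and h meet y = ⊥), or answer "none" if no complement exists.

Need y with h ∨ y = c and h ∧ y = j.
Checking each element gives: q.

q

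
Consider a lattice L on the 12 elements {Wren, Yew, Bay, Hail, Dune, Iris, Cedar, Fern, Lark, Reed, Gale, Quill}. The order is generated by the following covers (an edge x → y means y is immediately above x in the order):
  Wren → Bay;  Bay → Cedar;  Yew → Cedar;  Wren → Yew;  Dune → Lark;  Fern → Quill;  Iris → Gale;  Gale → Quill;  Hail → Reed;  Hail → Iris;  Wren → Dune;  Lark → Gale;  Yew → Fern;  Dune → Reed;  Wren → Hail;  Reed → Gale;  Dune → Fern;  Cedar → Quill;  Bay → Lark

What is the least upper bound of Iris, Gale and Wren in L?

Common upper bounds of {Iris, Gale, Wren}: Gale, Quill.
The least among these is Gale.

Gale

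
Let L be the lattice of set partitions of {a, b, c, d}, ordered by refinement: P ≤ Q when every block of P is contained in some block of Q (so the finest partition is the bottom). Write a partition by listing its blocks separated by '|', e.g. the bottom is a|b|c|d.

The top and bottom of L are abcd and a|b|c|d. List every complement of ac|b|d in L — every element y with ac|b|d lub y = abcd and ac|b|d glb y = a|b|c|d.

abd|c, ab|cd, ad|bc, a|bcd

Need y with ac|b|d ∨ y = abcd and ac|b|d ∧ y = a|b|c|d.
Checking each element gives: abd|c, ab|cd, ad|bc, a|bcd.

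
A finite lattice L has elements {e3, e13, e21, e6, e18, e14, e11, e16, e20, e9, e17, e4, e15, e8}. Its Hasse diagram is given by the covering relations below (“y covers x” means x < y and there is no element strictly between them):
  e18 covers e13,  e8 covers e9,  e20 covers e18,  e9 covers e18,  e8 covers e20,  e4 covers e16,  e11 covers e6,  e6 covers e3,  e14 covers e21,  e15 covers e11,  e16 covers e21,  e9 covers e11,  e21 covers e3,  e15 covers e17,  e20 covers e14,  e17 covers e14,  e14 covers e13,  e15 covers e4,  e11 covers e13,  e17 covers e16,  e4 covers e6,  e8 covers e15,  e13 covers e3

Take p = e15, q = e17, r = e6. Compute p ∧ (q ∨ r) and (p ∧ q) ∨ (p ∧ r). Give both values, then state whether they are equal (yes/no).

e15; e15; yes

q ∨ r = e15, so p ∧ (q ∨ r) = e15 ∧ e15 = e15.
p ∧ q = e17 and p ∧ r = e6, so (p ∧ q) ∨ (p ∧ r) = e17 ∨ e6 = e15.
Equal: yes.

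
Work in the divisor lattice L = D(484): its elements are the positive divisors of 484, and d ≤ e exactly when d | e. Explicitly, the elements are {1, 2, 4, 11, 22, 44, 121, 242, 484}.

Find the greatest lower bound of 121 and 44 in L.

In the divisibility order, the meet is the greatest common divisor: gcd(121, 44) = 11.

11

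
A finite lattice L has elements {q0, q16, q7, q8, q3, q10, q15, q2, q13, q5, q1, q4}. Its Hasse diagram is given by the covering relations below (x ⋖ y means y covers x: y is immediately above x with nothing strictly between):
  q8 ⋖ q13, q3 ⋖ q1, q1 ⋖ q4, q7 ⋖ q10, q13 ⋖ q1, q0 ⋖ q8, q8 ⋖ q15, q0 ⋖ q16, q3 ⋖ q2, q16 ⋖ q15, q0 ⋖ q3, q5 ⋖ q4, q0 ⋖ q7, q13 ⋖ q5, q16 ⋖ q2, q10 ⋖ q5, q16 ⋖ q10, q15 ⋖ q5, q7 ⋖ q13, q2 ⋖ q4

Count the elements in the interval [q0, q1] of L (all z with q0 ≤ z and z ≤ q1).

The interval [q0, q1] = {q0, q1, q13, q3, q7, q8}, which has 6 elements.

6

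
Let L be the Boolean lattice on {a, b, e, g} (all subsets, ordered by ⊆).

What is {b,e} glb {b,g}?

Under ⊆, meet is intersection: {b,e} ∩ {b,g} = {b}.

{b}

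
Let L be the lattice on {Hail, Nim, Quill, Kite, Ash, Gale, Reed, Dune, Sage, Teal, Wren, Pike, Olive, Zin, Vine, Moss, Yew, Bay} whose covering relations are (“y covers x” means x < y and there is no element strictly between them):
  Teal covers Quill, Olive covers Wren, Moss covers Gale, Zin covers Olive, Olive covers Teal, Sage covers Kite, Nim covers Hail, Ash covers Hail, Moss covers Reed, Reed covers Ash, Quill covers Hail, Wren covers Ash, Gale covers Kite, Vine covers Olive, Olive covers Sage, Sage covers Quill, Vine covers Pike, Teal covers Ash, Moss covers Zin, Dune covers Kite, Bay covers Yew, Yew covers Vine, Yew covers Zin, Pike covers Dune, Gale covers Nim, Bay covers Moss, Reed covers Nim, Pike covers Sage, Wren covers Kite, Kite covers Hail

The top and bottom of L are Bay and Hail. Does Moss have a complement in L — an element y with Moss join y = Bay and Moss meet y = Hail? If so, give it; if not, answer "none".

For every candidate y, either Moss ∨ y ≠ Bay or Moss ∧ y ≠ Hail; no complement exists.

none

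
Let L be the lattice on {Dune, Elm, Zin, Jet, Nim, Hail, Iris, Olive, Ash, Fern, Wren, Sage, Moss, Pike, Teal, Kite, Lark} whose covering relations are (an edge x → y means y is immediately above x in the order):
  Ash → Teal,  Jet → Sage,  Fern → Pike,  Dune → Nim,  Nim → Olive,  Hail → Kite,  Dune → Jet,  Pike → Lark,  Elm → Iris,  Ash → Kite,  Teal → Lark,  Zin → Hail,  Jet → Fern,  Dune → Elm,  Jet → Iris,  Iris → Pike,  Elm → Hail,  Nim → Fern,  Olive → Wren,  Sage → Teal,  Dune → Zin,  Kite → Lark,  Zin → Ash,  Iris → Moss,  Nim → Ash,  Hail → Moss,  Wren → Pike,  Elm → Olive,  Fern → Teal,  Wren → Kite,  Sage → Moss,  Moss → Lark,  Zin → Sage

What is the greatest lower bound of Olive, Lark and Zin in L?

Dune

Common lower bounds of {Olive, Lark, Zin}: Dune.
The greatest among these is Dune.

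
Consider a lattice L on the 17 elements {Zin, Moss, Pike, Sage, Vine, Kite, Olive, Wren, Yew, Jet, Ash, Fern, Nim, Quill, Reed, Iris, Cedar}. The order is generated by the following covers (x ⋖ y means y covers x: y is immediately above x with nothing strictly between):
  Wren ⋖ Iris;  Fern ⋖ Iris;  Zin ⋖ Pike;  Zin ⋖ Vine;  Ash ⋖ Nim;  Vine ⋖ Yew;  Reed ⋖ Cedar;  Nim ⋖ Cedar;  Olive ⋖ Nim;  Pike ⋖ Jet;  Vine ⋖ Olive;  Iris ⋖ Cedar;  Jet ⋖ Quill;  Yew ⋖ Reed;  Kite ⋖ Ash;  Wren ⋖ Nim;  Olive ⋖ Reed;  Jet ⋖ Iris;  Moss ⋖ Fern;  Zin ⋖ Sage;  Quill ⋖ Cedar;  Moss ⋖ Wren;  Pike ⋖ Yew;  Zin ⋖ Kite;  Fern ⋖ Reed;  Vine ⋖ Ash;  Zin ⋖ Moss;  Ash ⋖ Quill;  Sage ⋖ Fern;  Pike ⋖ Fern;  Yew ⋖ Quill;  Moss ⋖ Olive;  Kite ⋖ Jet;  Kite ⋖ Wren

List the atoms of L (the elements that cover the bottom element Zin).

The atoms are exactly the elements that cover Zin: Kite, Moss, Pike, Sage, Vine.

Kite, Moss, Pike, Sage, Vine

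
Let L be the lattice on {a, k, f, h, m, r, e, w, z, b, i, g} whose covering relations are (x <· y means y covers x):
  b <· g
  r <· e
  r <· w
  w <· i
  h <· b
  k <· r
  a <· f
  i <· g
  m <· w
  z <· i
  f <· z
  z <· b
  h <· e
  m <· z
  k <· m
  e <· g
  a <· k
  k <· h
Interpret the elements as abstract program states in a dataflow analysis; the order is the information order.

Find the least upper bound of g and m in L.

g

Common upper bounds of {g, m}: g.
The least among these is g.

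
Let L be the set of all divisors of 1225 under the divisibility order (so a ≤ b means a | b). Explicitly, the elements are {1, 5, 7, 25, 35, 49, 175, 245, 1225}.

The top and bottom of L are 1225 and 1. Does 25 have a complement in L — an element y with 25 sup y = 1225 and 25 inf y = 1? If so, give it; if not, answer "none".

Need y with 25 ∨ y = 1225 and 25 ∧ y = 1.
Checking each element gives: 49.

49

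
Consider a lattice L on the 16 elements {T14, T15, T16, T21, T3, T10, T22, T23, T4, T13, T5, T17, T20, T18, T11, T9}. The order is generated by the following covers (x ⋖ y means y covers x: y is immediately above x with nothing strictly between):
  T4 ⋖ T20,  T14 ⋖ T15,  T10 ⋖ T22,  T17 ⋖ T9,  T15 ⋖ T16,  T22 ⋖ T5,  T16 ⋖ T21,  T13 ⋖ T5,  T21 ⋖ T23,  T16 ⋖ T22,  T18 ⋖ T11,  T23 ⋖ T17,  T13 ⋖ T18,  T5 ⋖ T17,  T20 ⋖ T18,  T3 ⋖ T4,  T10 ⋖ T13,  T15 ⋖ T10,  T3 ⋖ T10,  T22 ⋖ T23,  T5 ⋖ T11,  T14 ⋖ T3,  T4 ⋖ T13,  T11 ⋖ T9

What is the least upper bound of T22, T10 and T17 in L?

Common upper bounds of {T22, T10, T17}: T17, T9.
The least among these is T17.

T17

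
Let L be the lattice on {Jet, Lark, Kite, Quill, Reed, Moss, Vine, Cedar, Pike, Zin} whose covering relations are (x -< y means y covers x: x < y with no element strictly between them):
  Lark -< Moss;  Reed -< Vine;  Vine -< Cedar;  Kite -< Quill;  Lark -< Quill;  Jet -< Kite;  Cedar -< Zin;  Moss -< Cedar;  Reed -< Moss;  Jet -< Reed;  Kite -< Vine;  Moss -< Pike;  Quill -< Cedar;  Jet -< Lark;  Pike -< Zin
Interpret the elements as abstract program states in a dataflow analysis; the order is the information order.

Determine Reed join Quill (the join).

Cedar

Common upper bounds of {Reed, Quill}: Cedar, Zin.
The least among these is Cedar.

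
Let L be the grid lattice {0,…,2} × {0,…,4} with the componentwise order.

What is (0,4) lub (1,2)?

Common upper bounds of {(0,4), (1,2)}: (1,4), (2,4).
The least among these is (1,4).

(1,4)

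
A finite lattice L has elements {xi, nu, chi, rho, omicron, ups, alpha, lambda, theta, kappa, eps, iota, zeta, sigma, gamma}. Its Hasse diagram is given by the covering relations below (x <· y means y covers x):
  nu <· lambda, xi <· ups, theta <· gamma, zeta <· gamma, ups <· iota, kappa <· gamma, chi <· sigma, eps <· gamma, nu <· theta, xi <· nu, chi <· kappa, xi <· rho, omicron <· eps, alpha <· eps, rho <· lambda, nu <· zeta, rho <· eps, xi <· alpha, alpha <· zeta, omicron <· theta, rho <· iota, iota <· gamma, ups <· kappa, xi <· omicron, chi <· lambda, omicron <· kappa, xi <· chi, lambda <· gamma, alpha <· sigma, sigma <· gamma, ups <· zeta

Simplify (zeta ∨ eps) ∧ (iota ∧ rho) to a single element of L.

rho

zeta ∨ eps = gamma
iota ∧ rho = rho
gamma ∧ rho = rho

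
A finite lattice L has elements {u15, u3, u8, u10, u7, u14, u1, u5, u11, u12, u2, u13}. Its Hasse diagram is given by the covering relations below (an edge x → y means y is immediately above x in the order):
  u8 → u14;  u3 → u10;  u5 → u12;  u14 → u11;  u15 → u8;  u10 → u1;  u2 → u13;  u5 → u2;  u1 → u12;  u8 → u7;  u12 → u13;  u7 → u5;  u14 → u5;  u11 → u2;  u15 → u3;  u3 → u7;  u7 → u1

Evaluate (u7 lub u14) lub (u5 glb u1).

u7 ∨ u14 = u5
u5 ∧ u1 = u7
u5 ∨ u7 = u5

u5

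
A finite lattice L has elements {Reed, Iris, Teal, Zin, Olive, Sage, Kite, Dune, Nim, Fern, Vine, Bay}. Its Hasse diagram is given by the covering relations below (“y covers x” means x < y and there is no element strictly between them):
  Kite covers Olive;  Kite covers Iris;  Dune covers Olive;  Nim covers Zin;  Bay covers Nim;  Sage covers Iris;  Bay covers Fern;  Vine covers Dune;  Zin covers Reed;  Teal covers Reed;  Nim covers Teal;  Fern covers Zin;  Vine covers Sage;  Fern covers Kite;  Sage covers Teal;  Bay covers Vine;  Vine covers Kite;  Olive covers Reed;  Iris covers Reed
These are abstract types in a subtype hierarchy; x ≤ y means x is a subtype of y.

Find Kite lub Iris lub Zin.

Common upper bounds of {Kite, Iris, Zin}: Bay, Fern.
The least among these is Fern.

Fern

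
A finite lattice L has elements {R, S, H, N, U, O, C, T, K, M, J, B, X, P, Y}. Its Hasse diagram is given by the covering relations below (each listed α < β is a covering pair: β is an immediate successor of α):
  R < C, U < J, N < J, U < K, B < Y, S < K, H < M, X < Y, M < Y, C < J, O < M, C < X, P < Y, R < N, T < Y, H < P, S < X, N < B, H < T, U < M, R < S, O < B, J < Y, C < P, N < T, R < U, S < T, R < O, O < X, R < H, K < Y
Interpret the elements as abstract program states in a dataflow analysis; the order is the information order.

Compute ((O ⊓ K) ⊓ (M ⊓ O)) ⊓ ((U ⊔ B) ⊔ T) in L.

R

O ∧ K = R
M ∧ O = O
R ∧ O = R
U ∨ B = Y
Y ∨ T = Y
R ∧ Y = R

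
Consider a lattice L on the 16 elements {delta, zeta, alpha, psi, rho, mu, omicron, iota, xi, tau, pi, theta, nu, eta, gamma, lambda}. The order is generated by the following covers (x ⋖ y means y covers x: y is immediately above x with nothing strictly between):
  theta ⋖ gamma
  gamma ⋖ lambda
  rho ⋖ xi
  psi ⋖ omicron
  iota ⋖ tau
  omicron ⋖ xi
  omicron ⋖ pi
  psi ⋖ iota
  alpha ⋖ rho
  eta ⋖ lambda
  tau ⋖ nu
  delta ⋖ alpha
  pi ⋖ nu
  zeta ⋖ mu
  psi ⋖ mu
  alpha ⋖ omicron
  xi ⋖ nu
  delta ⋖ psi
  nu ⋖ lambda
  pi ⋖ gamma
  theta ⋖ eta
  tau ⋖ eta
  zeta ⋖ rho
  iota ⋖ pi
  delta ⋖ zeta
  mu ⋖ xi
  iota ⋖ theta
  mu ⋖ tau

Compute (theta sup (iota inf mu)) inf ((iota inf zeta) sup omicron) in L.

psi

iota ∧ mu = psi
theta ∨ psi = theta
iota ∧ zeta = delta
delta ∨ omicron = omicron
theta ∧ omicron = psi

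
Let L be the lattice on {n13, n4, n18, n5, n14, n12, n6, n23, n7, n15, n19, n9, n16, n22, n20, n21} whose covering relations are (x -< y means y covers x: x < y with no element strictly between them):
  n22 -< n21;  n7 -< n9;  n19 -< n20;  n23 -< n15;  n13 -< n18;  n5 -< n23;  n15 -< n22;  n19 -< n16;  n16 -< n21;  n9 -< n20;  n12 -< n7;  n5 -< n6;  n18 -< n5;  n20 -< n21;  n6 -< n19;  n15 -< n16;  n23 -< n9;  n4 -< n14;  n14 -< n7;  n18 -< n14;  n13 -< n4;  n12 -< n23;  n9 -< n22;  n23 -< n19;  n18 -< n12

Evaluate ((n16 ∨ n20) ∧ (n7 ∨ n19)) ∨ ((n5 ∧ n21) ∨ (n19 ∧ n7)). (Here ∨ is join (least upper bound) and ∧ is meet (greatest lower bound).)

n20

n16 ∨ n20 = n21
n7 ∨ n19 = n20
n21 ∧ n20 = n20
n5 ∧ n21 = n5
n19 ∧ n7 = n12
n5 ∨ n12 = n23
n20 ∨ n23 = n20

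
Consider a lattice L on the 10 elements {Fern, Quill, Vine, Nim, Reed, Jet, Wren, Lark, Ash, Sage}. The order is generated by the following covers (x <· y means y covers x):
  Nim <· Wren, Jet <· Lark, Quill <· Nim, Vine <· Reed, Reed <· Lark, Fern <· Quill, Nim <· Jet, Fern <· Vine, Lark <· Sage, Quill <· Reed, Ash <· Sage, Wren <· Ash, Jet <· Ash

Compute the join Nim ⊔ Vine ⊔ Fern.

Lark

Common upper bounds of {Nim, Vine, Fern}: Lark, Sage.
The least among these is Lark.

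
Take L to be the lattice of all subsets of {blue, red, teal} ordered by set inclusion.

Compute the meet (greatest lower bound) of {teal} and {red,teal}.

{teal}

Common lower bounds of {{teal}, {red,teal}}: {teal}, {}.
The greatest among these is {teal}.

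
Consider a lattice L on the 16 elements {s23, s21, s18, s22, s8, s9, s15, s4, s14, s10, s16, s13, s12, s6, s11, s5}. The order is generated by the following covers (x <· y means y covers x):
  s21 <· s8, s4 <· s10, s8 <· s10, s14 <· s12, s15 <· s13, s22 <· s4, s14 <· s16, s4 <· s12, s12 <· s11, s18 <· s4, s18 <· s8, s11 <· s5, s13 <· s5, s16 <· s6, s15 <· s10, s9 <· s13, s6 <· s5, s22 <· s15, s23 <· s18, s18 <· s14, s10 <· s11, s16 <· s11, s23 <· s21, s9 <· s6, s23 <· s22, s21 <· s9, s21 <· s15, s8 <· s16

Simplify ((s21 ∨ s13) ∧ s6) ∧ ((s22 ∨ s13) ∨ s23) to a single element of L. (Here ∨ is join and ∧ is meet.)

s21 ∨ s13 = s13
s13 ∧ s6 = s9
s22 ∨ s13 = s13
s13 ∨ s23 = s13
s9 ∧ s13 = s9

s9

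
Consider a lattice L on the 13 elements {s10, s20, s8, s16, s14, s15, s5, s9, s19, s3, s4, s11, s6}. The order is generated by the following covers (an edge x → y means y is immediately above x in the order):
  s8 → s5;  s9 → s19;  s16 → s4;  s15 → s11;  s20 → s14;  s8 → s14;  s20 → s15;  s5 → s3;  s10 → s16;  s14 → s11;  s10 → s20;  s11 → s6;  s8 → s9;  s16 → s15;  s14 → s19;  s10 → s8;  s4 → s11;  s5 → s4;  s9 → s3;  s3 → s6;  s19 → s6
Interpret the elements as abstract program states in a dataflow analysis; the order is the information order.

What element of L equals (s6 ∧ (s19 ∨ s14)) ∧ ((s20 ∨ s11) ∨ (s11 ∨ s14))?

s19 ∨ s14 = s19
s6 ∧ s19 = s19
s20 ∨ s11 = s11
s11 ∨ s14 = s11
s11 ∨ s11 = s11
s19 ∧ s11 = s14

s14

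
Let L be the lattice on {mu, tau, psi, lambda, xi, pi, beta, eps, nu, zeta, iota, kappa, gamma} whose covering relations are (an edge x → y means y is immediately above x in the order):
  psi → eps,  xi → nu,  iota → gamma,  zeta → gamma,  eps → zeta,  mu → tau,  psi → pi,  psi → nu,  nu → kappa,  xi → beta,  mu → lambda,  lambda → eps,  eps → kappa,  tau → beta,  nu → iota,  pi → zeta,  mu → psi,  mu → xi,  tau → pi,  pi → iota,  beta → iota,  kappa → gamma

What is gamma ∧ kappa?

kappa

Common lower bounds of {gamma, kappa}: eps, kappa, lambda, mu, nu, psi, xi.
The greatest among these is kappa.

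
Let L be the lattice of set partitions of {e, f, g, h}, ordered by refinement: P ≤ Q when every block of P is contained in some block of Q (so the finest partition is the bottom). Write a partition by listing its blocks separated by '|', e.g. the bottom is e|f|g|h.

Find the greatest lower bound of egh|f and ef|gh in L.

Common lower bounds of {egh|f, ef|gh}: e|f|gh, e|f|g|h.
The greatest among these is e|f|gh.

e|f|gh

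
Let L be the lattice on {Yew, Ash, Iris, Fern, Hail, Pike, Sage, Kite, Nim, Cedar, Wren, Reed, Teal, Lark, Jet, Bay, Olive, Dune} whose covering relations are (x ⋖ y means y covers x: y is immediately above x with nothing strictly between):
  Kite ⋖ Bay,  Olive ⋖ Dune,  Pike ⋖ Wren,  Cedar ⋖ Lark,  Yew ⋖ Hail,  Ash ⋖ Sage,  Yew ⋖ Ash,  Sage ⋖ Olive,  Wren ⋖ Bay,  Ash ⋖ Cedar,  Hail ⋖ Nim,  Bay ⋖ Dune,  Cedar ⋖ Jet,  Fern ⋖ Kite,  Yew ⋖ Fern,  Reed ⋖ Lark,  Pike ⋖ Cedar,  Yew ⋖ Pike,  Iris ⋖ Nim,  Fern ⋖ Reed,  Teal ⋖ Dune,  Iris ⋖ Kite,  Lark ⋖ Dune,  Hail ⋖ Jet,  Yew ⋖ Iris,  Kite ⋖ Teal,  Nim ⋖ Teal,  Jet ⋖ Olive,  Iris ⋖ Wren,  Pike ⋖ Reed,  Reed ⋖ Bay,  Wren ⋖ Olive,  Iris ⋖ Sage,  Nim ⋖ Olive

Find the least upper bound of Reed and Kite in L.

Common upper bounds of {Reed, Kite}: Bay, Dune.
The least among these is Bay.

Bay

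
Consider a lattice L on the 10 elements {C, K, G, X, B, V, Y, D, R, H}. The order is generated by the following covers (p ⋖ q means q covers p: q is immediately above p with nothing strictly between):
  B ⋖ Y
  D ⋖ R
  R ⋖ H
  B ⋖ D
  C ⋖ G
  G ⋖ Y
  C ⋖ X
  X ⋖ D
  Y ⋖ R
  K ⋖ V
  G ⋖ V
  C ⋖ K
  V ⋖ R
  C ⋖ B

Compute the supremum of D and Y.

R

Common upper bounds of {D, Y}: H, R.
The least among these is R.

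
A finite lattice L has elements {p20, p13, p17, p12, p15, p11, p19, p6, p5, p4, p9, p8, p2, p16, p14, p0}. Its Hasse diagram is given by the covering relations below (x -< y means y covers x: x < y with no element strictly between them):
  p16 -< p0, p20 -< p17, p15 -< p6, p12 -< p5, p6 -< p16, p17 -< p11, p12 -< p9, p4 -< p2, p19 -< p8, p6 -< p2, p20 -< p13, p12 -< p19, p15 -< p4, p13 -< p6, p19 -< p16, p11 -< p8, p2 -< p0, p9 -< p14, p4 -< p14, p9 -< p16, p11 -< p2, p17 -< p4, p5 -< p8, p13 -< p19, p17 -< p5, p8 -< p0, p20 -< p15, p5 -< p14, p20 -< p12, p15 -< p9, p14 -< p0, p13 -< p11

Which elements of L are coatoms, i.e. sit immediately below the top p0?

p14, p16, p2, p8

The coatoms are exactly the elements covered by p0: p14, p16, p2, p8.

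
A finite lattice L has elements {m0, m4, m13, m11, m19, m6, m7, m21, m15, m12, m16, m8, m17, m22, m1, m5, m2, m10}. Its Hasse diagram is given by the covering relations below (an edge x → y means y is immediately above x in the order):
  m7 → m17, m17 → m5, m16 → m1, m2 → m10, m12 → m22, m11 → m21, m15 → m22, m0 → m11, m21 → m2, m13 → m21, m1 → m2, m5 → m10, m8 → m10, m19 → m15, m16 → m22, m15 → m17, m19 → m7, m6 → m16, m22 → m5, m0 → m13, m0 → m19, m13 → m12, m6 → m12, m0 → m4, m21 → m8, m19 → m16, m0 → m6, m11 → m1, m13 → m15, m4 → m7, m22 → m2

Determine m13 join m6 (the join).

Common upper bounds of {m13, m6}: m10, m12, m2, m22, m5.
The least among these is m12.

m12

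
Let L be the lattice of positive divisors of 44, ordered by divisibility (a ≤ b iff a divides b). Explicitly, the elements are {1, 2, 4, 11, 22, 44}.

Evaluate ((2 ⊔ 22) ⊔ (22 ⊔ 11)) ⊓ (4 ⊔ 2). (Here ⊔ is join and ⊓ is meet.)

2

2 ∨ 22 = 22
22 ∨ 11 = 22
22 ∨ 22 = 22
4 ∨ 2 = 4
22 ∧ 4 = 2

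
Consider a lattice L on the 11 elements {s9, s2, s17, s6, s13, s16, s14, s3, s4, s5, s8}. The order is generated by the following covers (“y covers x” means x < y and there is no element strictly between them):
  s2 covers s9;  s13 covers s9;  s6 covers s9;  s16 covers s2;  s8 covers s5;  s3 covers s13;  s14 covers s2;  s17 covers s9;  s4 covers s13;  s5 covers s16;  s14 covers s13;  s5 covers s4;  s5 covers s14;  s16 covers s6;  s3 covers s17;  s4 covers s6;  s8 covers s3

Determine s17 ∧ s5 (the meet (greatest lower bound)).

Common lower bounds of {s17, s5}: s9.
The greatest among these is s9.

s9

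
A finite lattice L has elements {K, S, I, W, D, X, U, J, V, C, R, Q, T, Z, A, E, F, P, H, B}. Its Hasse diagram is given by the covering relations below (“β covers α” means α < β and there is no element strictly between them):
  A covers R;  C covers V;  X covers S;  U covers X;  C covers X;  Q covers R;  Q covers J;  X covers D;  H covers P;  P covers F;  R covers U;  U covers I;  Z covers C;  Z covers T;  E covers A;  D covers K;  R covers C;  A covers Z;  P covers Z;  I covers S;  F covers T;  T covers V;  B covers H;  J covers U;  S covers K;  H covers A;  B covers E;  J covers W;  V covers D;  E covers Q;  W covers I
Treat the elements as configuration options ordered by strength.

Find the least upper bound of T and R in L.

A

Common upper bounds of {T, R}: A, B, E, H.
The least among these is A.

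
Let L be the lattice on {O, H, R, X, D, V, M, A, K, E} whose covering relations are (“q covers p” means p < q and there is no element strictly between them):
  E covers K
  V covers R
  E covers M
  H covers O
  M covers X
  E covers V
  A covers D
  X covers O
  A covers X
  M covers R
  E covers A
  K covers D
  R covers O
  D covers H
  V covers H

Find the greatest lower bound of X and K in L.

Common lower bounds of {X, K}: O.
The greatest among these is O.

O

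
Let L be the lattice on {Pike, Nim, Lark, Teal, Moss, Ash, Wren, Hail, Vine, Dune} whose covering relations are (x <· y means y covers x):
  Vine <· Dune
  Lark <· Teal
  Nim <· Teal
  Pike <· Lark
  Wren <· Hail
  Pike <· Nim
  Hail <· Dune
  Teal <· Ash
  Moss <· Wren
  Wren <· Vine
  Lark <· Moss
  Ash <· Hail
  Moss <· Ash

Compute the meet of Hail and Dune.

Hail

Common lower bounds of {Hail, Dune}: Ash, Hail, Lark, Moss, Nim, Pike, Teal, Wren.
The greatest among these is Hail.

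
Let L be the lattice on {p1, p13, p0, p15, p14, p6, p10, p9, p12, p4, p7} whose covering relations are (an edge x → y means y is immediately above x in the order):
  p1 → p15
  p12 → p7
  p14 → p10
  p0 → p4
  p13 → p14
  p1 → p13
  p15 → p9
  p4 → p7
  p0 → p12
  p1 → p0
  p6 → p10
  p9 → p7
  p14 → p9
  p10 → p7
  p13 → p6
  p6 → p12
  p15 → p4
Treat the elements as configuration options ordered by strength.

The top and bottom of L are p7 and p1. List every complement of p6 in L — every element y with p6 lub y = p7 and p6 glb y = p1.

p15, p4

Need y with p6 ∨ y = p7 and p6 ∧ y = p1.
Checking each element gives: p15, p4.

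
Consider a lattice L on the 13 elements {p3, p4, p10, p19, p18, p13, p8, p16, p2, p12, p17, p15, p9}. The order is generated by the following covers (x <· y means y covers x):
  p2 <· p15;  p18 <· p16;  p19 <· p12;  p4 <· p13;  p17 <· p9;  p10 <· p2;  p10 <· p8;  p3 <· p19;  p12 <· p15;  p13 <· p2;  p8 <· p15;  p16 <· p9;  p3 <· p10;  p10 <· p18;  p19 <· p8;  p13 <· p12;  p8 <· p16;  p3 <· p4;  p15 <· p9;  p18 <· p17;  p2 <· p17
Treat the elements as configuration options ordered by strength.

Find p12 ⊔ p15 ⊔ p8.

Common upper bounds of {p12, p15, p8}: p15, p9.
The least among these is p15.

p15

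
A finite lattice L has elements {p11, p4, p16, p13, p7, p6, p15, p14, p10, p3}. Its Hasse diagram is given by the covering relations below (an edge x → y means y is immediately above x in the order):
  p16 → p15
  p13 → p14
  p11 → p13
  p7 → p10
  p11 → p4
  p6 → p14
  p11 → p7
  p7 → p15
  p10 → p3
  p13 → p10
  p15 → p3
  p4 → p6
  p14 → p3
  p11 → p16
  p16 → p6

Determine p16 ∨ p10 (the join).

p3

Common upper bounds of {p16, p10}: p3.
The least among these is p3.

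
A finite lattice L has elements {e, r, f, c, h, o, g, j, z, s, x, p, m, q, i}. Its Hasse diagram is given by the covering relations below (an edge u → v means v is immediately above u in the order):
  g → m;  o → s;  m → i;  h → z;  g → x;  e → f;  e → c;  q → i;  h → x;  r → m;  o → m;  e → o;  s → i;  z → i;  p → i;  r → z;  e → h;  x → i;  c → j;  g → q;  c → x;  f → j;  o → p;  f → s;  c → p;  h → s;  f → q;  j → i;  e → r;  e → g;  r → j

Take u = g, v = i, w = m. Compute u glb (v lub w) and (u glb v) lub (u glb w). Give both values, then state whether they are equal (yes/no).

v lub w = i, so u glb (v lub w) = g glb i = g.
u glb v = g and u glb w = g, so (u glb v) lub (u glb w) = g lub g = g.
Equal: yes.

g; g; yes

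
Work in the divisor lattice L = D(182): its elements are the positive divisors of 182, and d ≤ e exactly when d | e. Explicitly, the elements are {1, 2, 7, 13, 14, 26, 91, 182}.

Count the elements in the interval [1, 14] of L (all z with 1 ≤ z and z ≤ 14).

4

The interval [1, 14] = {1, 14, 2, 7}, which has 4 elements.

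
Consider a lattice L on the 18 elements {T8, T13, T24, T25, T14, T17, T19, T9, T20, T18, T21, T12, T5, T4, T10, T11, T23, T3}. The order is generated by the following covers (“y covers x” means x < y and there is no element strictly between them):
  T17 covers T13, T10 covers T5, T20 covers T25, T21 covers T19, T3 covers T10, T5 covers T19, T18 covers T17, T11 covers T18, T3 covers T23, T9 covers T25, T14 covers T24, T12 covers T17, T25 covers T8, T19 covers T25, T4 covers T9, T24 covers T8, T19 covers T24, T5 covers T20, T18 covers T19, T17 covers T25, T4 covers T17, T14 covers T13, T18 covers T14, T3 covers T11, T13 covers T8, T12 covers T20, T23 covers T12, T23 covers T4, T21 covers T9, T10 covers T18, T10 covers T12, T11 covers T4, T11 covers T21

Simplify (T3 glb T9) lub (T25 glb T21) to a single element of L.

T9

T3 ∧ T9 = T9
T25 ∧ T21 = T25
T9 ∨ T25 = T9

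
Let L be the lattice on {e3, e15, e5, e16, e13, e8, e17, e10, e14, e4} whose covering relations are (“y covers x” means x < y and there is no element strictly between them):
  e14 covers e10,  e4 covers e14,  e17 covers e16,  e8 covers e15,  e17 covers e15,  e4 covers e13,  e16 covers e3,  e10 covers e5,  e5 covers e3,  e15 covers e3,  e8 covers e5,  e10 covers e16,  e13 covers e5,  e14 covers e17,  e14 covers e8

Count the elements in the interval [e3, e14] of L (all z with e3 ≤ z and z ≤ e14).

8

The interval [e3, e14] = {e10, e14, e15, e16, e17, e3, e5, e8}, which has 8 elements.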